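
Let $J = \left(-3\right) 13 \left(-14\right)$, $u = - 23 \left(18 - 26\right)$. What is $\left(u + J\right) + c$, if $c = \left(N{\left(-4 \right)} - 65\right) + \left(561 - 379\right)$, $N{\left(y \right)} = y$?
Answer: $843$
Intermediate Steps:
$u = 184$ ($u = \left(-23\right) \left(-8\right) = 184$)
$J = 546$ ($J = \left(-39\right) \left(-14\right) = 546$)
$c = 113$ ($c = \left(-4 - 65\right) + \left(561 - 379\right) = -69 + 182 = 113$)
$\left(u + J\right) + c = \left(184 + 546\right) + 113 = 730 + 113 = 843$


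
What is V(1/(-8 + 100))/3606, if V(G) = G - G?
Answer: 0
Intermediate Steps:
V(G) = 0
V(1/(-8 + 100))/3606 = 0/3606 = 0*(1/3606) = 0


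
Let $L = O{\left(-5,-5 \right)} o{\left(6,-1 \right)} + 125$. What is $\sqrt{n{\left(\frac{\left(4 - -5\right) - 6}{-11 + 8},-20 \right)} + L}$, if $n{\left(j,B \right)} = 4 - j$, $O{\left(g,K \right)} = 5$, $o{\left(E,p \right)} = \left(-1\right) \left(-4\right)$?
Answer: $5 \sqrt{6} \approx 12.247$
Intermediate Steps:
$o{\left(E,p \right)} = 4$
$L = 145$ ($L = 5 \cdot 4 + 125 = 20 + 125 = 145$)
$\sqrt{n{\left(\frac{\left(4 - -5\right) - 6}{-11 + 8},-20 \right)} + L} = \sqrt{\left(4 - \frac{\left(4 - -5\right) - 6}{-11 + 8}\right) + 145} = \sqrt{\left(4 - \frac{\left(4 + 5\right) - 6}{-3}\right) + 145} = \sqrt{\left(4 - \left(9 - 6\right) \left(- \frac{1}{3}\right)\right) + 145} = \sqrt{\left(4 - 3 \left(- \frac{1}{3}\right)\right) + 145} = \sqrt{\left(4 - -1\right) + 145} = \sqrt{\left(4 + 1\right) + 145} = \sqrt{5 + 145} = \sqrt{150} = 5 \sqrt{6}$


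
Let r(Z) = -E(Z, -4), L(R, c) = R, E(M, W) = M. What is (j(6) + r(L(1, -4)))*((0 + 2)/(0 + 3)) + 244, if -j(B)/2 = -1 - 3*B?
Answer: 806/3 ≈ 268.67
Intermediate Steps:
r(Z) = -Z
j(B) = 2 + 6*B (j(B) = -2*(-1 - 3*B) = 2 + 6*B)
(j(6) + r(L(1, -4)))*((0 + 2)/(0 + 3)) + 244 = ((2 + 6*6) - 1*1)*((0 + 2)/(0 + 3)) + 244 = ((2 + 36) - 1)*(2/3) + 244 = (38 - 1)*(2*(⅓)) + 244 = 37*(⅔) + 244 = 74/3 + 244 = 806/3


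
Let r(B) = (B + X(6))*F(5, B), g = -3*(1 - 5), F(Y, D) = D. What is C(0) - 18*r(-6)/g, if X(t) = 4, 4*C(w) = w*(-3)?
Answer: -18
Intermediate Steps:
C(w) = -3*w/4 (C(w) = (w*(-3))/4 = (-3*w)/4 = -3*w/4)
g = 12 (g = -3*(-4) = 12)
r(B) = B*(4 + B) (r(B) = (B + 4)*B = (4 + B)*B = B*(4 + B))
C(0) - 18*r(-6)/g = -¾*0 - 18*(-6*(4 - 6))/12 = 0 - 18*(-6*(-2))/12 = 0 - 216/12 = 0 - 18*1 = 0 - 18 = -18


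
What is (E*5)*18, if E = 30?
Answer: 2700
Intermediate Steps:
(E*5)*18 = (30*5)*18 = 150*18 = 2700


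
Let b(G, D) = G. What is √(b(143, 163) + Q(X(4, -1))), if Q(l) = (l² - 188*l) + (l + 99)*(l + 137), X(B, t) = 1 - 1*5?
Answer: √13546 ≈ 116.39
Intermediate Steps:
X(B, t) = -4 (X(B, t) = 1 - 5 = -4)
Q(l) = l² - 188*l + (99 + l)*(137 + l) (Q(l) = (l² - 188*l) + (99 + l)*(137 + l) = l² - 188*l + (99 + l)*(137 + l))
√(b(143, 163) + Q(X(4, -1))) = √(143 + (13563 + 2*(-4)² + 48*(-4))) = √(143 + (13563 + 2*16 - 192)) = √(143 + (13563 + 32 - 192)) = √(143 + 13403) = √13546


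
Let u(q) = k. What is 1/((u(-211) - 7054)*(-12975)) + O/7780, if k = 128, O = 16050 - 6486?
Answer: 42973371659/34957426650 ≈ 1.2293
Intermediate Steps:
O = 9564
u(q) = 128
1/((u(-211) - 7054)*(-12975)) + O/7780 = 1/((128 - 7054)*(-12975)) + 9564/7780 = -1/12975/(-6926) + 9564*(1/7780) = -1/6926*(-1/12975) + 2391/1945 = 1/89864850 + 2391/1945 = 42973371659/34957426650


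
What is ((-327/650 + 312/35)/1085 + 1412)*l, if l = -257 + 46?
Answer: -1470823876181/4936750 ≈ -2.9793e+5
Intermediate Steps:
l = -211
((-327/650 + 312/35)/1085 + 1412)*l = ((-327/650 + 312/35)/1085 + 1412)*(-211) = ((-327*1/650 + 312*(1/35))*(1/1085) + 1412)*(-211) = ((-327/650 + 312/35)*(1/1085) + 1412)*(-211) = ((38271/4550)*(1/1085) + 1412)*(-211) = (38271/4936750 + 1412)*(-211) = (6970729271/4936750)*(-211) = -1470823876181/4936750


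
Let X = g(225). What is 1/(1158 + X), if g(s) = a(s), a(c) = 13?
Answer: 1/1171 ≈ 0.00085397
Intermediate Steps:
g(s) = 13
X = 13
1/(1158 + X) = 1/(1158 + 13) = 1/1171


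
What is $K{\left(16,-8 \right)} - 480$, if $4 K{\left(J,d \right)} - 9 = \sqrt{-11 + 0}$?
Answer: $- \frac{1911}{4} + \frac{i \sqrt{11}}{4} \approx -477.75 + 0.82916 i$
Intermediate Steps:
$K{\left(J,d \right)} = \frac{9}{4} + \frac{i \sqrt{11}}{4}$ ($K{\left(J,d \right)} = \frac{9}{4} + \frac{\sqrt{-11 + 0}}{4} = \frac{9}{4} + \frac{\sqrt{-11}}{4} = \frac{9}{4} + \frac{i \sqrt{11}}{4}$)
$K{\left(16,-8 \right)} - 480 = \left(\frac{9}{4} + \frac{i \sqrt{11}}{4}\right) - 480 = - \frac{1911}{4} + \frac{i \sqrt{11}}{4}$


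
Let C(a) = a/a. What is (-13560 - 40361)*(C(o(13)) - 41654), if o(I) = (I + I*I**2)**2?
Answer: 2245971413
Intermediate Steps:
o(I) = (I + I**3)**2
C(a) = 1
(-13560 - 40361)*(C(o(13)) - 41654) = (-13560 - 40361)*(1 - 41654) = -53921*(-41653) = 2245971413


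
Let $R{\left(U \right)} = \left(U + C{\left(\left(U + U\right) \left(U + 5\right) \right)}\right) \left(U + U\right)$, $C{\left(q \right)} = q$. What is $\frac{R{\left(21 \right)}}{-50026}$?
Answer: $- \frac{23373}{25013} \approx -0.93443$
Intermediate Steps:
$R{\left(U \right)} = 2 U \left(U + 2 U \left(5 + U\right)\right)$ ($R{\left(U \right)} = \left(U + \left(U + U\right) \left(U + 5\right)\right) \left(U + U\right) = \left(U + 2 U \left(5 + U\right)\right) 2 U = 2 U \left(U + 2 U \left(5 + U\right)\right)$)
$\frac{R{\left(21 \right)}}{-50026} = \frac{21^{2} \left(22 + 4 \cdot 21\right)}{-50026} = 441 \left(22 + 84\right) \left(- \frac{1}{50026}\right) = 441 \cdot 106 \left(- \frac{1}{50026}\right) = 46746 \left(- \frac{1}{50026}\right) = - \frac{23373}{25013}$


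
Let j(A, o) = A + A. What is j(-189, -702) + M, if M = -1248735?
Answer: -1249113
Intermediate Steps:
j(A, o) = 2*A
j(-189, -702) + M = 2*(-189) - 1248735 = -378 - 1248735 = -1249113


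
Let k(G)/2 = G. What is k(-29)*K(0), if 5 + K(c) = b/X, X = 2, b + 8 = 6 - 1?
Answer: 377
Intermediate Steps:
b = -3 (b = -8 + (6 - 1) = -8 + 5 = -3)
k(G) = 2*G
K(c) = -13/2 (K(c) = -5 - 3/2 = -13/2)
k(-29)*K(0) = (2*(-29))*(-13/2) = -58*(-13/2) = 377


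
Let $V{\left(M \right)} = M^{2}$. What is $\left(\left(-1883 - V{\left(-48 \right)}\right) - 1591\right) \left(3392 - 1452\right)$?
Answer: $-11209320$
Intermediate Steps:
$\left(\left(-1883 - V{\left(-48 \right)}\right) - 1591\right) \left(3392 - 1452\right) = \left(\left(-1883 - \left(-48\right)^{2}\right) - 1591\right) \left(3392 - 1452\right) = \left(\left(-1883 - 2304\right) - 1591\right) 1940 = \left(-4187 - 1591\right) 1940 = \left(-5778\right) 1940 = -11209320$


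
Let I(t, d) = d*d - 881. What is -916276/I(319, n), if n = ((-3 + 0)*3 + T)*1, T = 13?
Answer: 916276/865 ≈ 1059.3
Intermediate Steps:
n = 4 (n = ((-3 + 0)*3 + 13)*1 = (-3*3 + 13)*1 = (-9 + 13)*1 = 4*1 = 4)
I(t, d) = -881 + d**2 (I(t, d) = d**2 - 881 = -881 + d**2)
-916276/I(319, n) = -916276/(-881 + 4**2) = -916276/(-881 + 16) = -916276/(-865) = -916276*(-1/865) = 916276/865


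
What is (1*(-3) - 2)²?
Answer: 25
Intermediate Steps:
(1*(-3) - 2)² = (-3 - 2)² = (-5)² = 25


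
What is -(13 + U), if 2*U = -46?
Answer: 10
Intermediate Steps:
U = -23 (U = (½)*(-46) = -23)
-(13 + U) = -(13 - 23) = -1*(-10) = 10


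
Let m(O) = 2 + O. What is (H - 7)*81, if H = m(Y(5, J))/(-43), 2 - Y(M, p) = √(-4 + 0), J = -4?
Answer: -24705/43 + 162*I/43 ≈ -574.54 + 3.7674*I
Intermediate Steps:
Y(M, p) = 2 - 2*I (Y(M, p) = 2 - √(-4 + 0) = 2 - √(-4) = 2 - 2*I)
H = -4/43 + 2*I/43 (H = (2 + (2 - 2*I))/(-43) = (4 - 2*I)*(-1/43) = -4/43 + 2*I/43 ≈ -0.093023 + 0.046512*I)
(H - 7)*81 = ((-4/43 + 2*I/43) - 7)*81 = (-305/43 + 2*I/43)*81 = -24705/43 + 162*I/43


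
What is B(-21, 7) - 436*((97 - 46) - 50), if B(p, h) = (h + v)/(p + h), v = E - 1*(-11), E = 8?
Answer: -3065/7 ≈ -437.86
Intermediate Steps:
v = 19 (v = 8 - 1*(-11) = 8 + 11 = 19)
B(p, h) = (19 + h)/(h + p) (B(p, h) = (h + 19)/(p + h) = (19 + h)/(h + p))
B(-21, 7) - 436*((97 - 46) - 50) = (19 + 7)/(7 - 21) - 436*((97 - 46) - 50) = 26/(-14) - 436*(51 - 50) = -1/14*26 - 436*1 = -13/7 - 436 = -3065/7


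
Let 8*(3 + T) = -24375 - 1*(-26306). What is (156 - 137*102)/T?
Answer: -110544/1907 ≈ -57.967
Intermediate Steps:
T = 1907/8 (T = -3 + (-24375 - 1*(-26306))/8 = -3 + (-24375 + 26306)/8 = -3 + (1/8)*1931 = -3 + 1931/8 = 1907/8 ≈ 238.38)
(156 - 137*102)/T = (156 - 137*102)/(1907/8) = (156 - 13974)*(8/1907) = -13818*8/1907 = -110544/1907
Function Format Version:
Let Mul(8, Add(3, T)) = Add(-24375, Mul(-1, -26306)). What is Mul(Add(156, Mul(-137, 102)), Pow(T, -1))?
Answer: Rational(-110544, 1907) ≈ -57.967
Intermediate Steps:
T = Rational(1907, 8) (T = Add(-3, Mul(Rational(1, 8), Add(-24375, Mul(-1, -26306)))) = Add(-3, Mul(Rational(1, 8), Add(-24375, 26306))) = Add(-3, Mul(Rational(1, 8), 1931)) = Add(-3, Rational(1931, 8)) = Rational(1907, 8) ≈ 238.38)
Mul(Add(156, Mul(-137, 102)), Pow(T, -1)) = Mul(Add(156, Mul(-137, 102)), Pow(Rational(1907, 8), -1)) = Mul(Add(156, -13974), Rational(8, 1907)) = Mul(-13818, Rational(8, 1907)) = Rational(-110544, 1907)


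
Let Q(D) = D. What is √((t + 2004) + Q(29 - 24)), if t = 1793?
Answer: √3802 ≈ 61.660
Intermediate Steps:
√((t + 2004) + Q(29 - 24)) = √((1793 + 2004) + (29 - 24)) = √(3797 + 5) = √3802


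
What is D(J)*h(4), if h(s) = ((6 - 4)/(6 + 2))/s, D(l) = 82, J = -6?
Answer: 41/8 ≈ 5.1250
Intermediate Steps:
h(s) = 1/(4*s) (h(s) = (2/8)/s = (2*(⅛))/s = 1/(4*s))
D(J)*h(4) = 82*((¼)/4) = 82*((¼)*(¼)) = 82*(1/16) = 41/8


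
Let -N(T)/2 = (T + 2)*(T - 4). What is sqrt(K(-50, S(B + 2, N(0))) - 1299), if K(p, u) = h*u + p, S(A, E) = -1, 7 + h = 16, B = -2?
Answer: I*sqrt(1358) ≈ 36.851*I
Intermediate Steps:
h = 9 (h = -7 + 16 = 9)
N(T) = -2*(-4 + T)*(2 + T) (N(T) = -2*(T + 2)*(T - 4) = -2*(2 + T)*(-4 + T) = -2*(-4 + T)*(2 + T))
K(p, u) = p + 9*u (K(p, u) = 9*u + p = p + 9*u)
sqrt(K(-50, S(B + 2, N(0))) - 1299) = sqrt((-50 + 9*(-1)) - 1299) = sqrt((-50 - 9) - 1299) = sqrt(-59 - 1299) = sqrt(-1358) = I*sqrt(1358)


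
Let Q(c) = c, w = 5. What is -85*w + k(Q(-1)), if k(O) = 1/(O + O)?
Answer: -851/2 ≈ -425.50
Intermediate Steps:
k(O) = 1/(2*O)
-85*w + k(Q(-1)) = -85*5 + (1/2)/(-1) = -425 + (1/2)*(-1) = -425 - 1/2 = -851/2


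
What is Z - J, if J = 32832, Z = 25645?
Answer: -7187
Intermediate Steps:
Z - J = 25645 - 1*32832 = 25645 - 32832 = -7187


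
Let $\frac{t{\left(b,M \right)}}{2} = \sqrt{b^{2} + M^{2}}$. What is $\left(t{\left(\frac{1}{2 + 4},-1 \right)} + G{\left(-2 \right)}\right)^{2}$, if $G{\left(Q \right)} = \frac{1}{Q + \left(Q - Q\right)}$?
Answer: $\frac{157}{36} - \frac{\sqrt{37}}{3} \approx 2.3335$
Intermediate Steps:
$G{\left(Q \right)} = \frac{1}{Q}$ ($G{\left(Q \right)} = \frac{1}{Q + 0} = \frac{1}{Q}$)
$t{\left(b,M \right)} = 2 \sqrt{M^{2} + b^{2}}$ ($t{\left(b,M \right)} = 2 \sqrt{b^{2} + M^{2}} = 2 \sqrt{M^{2} + b^{2}}$)
$\left(t{\left(\frac{1}{2 + 4},-1 \right)} + G{\left(-2 \right)}\right)^{2} = \left(2 \sqrt{\left(-1\right)^{2} + \left(\frac{1}{2 + 4}\right)^{2}} + \frac{1}{-2}\right)^{2} = \left(2 \sqrt{1 + \left(\frac{1}{6}\right)^{2}} - \frac{1}{2}\right)^{2} = \left(2 \sqrt{1 + \frac{1}{36}} - \frac{1}{2}\right)^{2} = \left(2 \sqrt{\frac{37}{36}} - \frac{1}{2}\right)^{2} = \left(2 \frac{\sqrt{37}}{6} - \frac{1}{2}\right)^{2} = \left(\frac{\sqrt{37}}{3} - \frac{1}{2}\right)^{2} = \left(- \frac{1}{2} + \frac{\sqrt{37}}{3}\right)^{2}$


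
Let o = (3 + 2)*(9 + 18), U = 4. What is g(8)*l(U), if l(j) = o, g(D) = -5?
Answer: -675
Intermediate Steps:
o = 135 (o = 5*27 = 135)
l(j) = 135
g(8)*l(U) = -5*135 = -675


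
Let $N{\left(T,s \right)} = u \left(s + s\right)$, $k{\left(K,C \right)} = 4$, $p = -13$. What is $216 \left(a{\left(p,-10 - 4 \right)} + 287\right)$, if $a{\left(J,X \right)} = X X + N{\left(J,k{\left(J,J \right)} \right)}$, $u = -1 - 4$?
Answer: $95688$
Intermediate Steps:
$u = -5$
$N{\left(T,s \right)} = - 10 s$ ($N{\left(T,s \right)} = - 5 \left(s + s\right) = - 5 \cdot 2 s = - 10 s$)
$a{\left(J,X \right)} = -40 + X^{2}$ ($a{\left(J,X \right)} = X X - 40 = X^{2} - 40 = -40 + X^{2}$)
$216 \left(a{\left(p,-10 - 4 \right)} + 287\right) = 216 \left(\left(-40 + \left(-10 - 4\right)^{2}\right) + 287\right) = 216 \left(\left(-40 + \left(-14\right)^{2}\right) + 287\right) = 216 \left(\left(-40 + 196\right) + 287\right) = 216 \left(156 + 287\right) = 216 \cdot 443 = 95688$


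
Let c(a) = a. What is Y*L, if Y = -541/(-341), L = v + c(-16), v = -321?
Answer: -182317/341 ≈ -534.65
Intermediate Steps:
L = -337 (L = -321 - 16 = -337)
Y = 541/341 (Y = -541*(-1/341) = 541/341 ≈ 1.5865)
Y*L = (541/341)*(-337) = -182317/341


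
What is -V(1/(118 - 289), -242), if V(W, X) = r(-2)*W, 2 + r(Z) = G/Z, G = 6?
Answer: -5/171 ≈ -0.029240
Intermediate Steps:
r(Z) = -2 + 6/Z
V(W, X) = -5*W (V(W, X) = (-2 + 6/(-2))*W = (-2 + 6*(-1/2))*W = (-2 - 3)*W = -5*W)
-V(1/(118 - 289), -242) = -(-5)/(118 - 289) = -(-5)/(-171) = -(-5)*(-1)/171 = -1*5/171 = -5/171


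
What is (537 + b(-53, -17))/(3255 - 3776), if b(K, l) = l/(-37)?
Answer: -19886/19277 ≈ -1.0316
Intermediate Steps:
b(K, l) = -l/37 (b(K, l) = l*(-1/37) = -l/37)
(537 + b(-53, -17))/(3255 - 3776) = (537 - 1/37*(-17))/(3255 - 3776) = (537 + 17/37)/(-521) = (19886/37)*(-1/521) = -19886/19277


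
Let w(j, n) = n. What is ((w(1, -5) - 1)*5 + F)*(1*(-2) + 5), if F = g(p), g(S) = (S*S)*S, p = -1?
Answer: -93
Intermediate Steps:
g(S) = S³ (g(S) = S²*S = S³)
F = -1 (F = (-1)³ = -1)
((w(1, -5) - 1)*5 + F)*(1*(-2) + 5) = ((-5 - 1)*5 - 1)*(1*(-2) + 5) = (-6*5 - 1)*(-2 + 5) = (-30 - 1)*3 = -31*3 = -93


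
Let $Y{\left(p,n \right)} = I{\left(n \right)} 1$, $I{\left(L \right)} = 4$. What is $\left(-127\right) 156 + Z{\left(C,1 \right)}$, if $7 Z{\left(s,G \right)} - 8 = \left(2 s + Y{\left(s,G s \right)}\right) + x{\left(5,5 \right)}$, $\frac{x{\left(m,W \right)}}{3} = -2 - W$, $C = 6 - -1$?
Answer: $- \frac{138679}{7} \approx -19811.0$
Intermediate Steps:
$C = 7$ ($C = 6 + 1 = 7$)
$Y{\left(p,n \right)} = 4$ ($Y{\left(p,n \right)} = 4 \cdot 1 = 4$)
$x{\left(m,W \right)} = -6 - 3 W$ ($x{\left(m,W \right)} = 3 \left(-2 - W\right) = -6 - 3 W$)
$Z{\left(s,G \right)} = - \frac{9}{7} + \frac{2 s}{7}$ ($Z{\left(s,G \right)} = \frac{8}{7} + \frac{\left(2 s + 4\right) - 21}{7} = \frac{8}{7} + \frac{\left(4 + 2 s\right) - 21}{7} = \frac{8}{7} + \frac{-17 + 2 s}{7} = \frac{8}{7} + \left(- \frac{17}{7} + \frac{2 s}{7}\right) = - \frac{9}{7} + \frac{2 s}{7}$)
$\left(-127\right) 156 + Z{\left(C,1 \right)} = \left(-127\right) 156 + \left(- \frac{9}{7} + \frac{2}{7} \cdot 7\right) = -19812 + \left(- \frac{9}{7} + 2\right) = -19812 + \frac{5}{7} = - \frac{138679}{7}$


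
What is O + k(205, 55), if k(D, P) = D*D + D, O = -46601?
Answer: -4371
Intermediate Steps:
k(D, P) = D + D**2 (k(D, P) = D**2 + D = D + D**2)
O + k(205, 55) = -46601 + 205*(1 + 205) = -46601 + 205*206 = -46601 + 42230 = -4371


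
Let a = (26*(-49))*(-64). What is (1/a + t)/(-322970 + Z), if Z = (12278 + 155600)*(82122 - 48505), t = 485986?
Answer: 13208451499/153375514819072 ≈ 8.6118e-5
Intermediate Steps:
a = 81536 (a = -1274*(-64) = 81536)
Z = 5643554726 (Z = 167878*33617 = 5643554726)
(1/a + t)/(-322970 + Z) = (1/81536 + 485986)/(-322970 + 5643554726) = (1/81536 + 485986)/5643231756 = (39625354497/81536)*(1/5643231756) = 13208451499/153375514819072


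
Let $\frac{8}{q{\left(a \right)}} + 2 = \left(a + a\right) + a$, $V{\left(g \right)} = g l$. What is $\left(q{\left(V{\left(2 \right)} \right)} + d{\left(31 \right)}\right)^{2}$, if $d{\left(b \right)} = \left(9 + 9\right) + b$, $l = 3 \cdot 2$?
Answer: $\frac{700569}{289} \approx 2424.1$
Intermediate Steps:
$l = 6$
$V{\left(g \right)} = 6 g$ ($V{\left(g \right)} = g 6 = 6 g$)
$q{\left(a \right)} = \frac{8}{-2 + 3 a}$ ($q{\left(a \right)} = \frac{8}{-2 + \left(\left(a + a\right) + a\right)} = \frac{8}{-2 + \left(2 a + a\right)} = \frac{8}{-2 + 3 a}$)
$d{\left(b \right)} = 18 + b$
$\left(q{\left(V{\left(2 \right)} \right)} + d{\left(31 \right)}\right)^{2} = \left(\frac{8}{-2 + 3 \cdot 6 \cdot 2} + \left(18 + 31\right)\right)^{2} = \left(\frac{8}{-2 + 3 \cdot 12} + 49\right)^{2} = \left(\frac{8}{-2 + 36} + 49\right)^{2} = \left(\frac{8}{34} + 49\right)^{2} = \left(8 \cdot \frac{1}{34} + 49\right)^{2} = \left(\frac{4}{17} + 49\right)^{2} = \left(\frac{837}{17}\right)^{2} = \frac{700569}{289}$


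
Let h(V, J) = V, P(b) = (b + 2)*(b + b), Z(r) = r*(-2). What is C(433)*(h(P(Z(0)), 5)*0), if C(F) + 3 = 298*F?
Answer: 0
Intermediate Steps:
Z(r) = -2*r
C(F) = -3 + 298*F
P(b) = 2*b*(2 + b) (P(b) = (2 + b)*(2*b) = 2*b*(2 + b))
C(433)*(h(P(Z(0)), 5)*0) = (-3 + 298*433)*((2*(-2*0)*(2 - 2*0))*0) = (-3 + 129034)*((2*0*(2 + 0))*0) = 129031*((2*0*2)*0) = 129031*(0*0) = 129031*0 = 0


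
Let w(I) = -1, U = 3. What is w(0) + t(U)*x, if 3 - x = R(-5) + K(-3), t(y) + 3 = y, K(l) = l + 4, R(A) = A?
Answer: -1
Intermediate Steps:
K(l) = 4 + l
t(y) = -3 + y
x = 7 (x = 3 - (-5 + (4 - 3)) = 3 - (-5 + 1) = 3 - 1*(-4) = 3 + 4 = 7)
w(0) + t(U)*x = -1 + (-3 + 3)*7 = -1 + 0*7 = -1 + 0 = -1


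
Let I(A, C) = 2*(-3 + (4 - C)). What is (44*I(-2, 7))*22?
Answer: -11616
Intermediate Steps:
I(A, C) = 2 - 2*C (I(A, C) = 2*(1 - C) = 2 - 2*C)
(44*I(-2, 7))*22 = (44*(2 - 2*7))*22 = (44*(2 - 14))*22 = (44*(-12))*22 = -528*22 = -11616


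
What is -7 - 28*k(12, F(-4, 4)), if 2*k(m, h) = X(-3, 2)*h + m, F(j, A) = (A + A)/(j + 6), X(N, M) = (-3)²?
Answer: -679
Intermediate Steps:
X(N, M) = 9
F(j, A) = 2*A/(6 + j) (F(j, A) = (2*A)/(6 + j) = 2*A/(6 + j))
k(m, h) = m/2 + 9*h/2 (k(m, h) = (9*h + m)/2 = (m + 9*h)/2 = m/2 + 9*h/2)
-7 - 28*k(12, F(-4, 4)) = -7 - 28*((½)*12 + 9*(2*4/(6 - 4))/2) = -7 - 28*(6 + 9*(2*4/2)/2) = -7 - 28*(6 + 9*(2*4*(½))/2) = -7 - 28*(6 + (9/2)*4) = -7 - 28*(6 + 18) = -7 - 28*24 = -7 - 672 = -679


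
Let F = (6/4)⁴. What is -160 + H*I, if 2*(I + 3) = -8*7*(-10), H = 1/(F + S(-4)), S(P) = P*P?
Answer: -49488/337 ≈ -146.85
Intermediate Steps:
F = 81/16 (F = (6*(¼))⁴ = (3/2)⁴ = 81/16 ≈ 5.0625)
S(P) = P²
H = 16/337 (H = 1/(81/16 + (-4)²) = 1/(81/16 + 16) = 1/(337/16) = 16/337 ≈ 0.047478)
I = 277 (I = -3 + (-8*7*(-10))/2 = -3 + (-56*(-10))/2 = -3 + (½)*560 = -3 + 280 = 277)
-160 + H*I = -160 + (16/337)*277 = -160 + 4432/337 = -49488/337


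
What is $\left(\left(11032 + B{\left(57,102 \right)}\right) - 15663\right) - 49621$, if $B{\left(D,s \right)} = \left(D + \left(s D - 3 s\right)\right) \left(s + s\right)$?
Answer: $1081008$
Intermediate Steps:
$B{\left(D,s \right)} = 2 s \left(D - 3 s + D s\right)$ ($B{\left(D,s \right)} = \left(D + \left(D s - 3 s\right)\right) 2 s = \left(D + \left(- 3 s + D s\right)\right) 2 s = \left(D - 3 s + D s\right) 2 s = 2 s \left(D - 3 s + D s\right)$)
$\left(\left(11032 + B{\left(57,102 \right)}\right) - 15663\right) - 49621 = \left(\left(11032 + 2 \cdot 102 \left(57 - 306 + 57 \cdot 102\right)\right) - 15663\right) - 49621 = \left(\left(11032 + 2 \cdot 102 \left(57 - 306 + 5814\right)\right) - 15663\right) - 49621 = \left(\left(11032 + 2 \cdot 102 \cdot 5565\right) - 15663\right) - 49621 = \left(\left(11032 + 1135260\right) - 15663\right) - 49621 = \left(1146292 - 15663\right) - 49621 = 1130629 - 49621 = 1081008$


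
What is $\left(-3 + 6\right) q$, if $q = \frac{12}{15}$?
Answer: $\frac{12}{5} \approx 2.4$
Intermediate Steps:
$q = \frac{4}{5}$ ($q = 12 \cdot \frac{1}{15} = \frac{4}{5} \approx 0.8$)
$\left(-3 + 6\right) q = \left(-3 + 6\right) \frac{4}{5} = 3 \cdot \frac{4}{5} = \frac{12}{5}$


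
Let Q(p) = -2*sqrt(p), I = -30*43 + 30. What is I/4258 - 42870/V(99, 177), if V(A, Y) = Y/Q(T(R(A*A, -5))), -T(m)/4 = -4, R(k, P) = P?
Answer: 243350110/125611 ≈ 1937.3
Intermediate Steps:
T(m) = 16 (T(m) = -4*(-4) = 16)
I = -1260 (I = -1290 + 30 = -1260)
V(A, Y) = -Y/8 (V(A, Y) = Y/((-2*sqrt(16))) = Y/((-2*4)) = Y/(-8) = Y*(-1/8) = -Y/8)
I/4258 - 42870/V(99, 177) = -1260/4258 - 42870/((-1/8*177)) = -1260*1/4258 - 42870/(-177/8) = -630/2129 - 42870*(-8/177) = -630/2129 + 114320/59 = 243350110/125611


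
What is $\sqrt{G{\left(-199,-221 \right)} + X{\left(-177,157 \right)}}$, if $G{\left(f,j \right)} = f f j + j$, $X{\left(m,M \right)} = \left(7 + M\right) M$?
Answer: $i \sqrt{8726294} \approx 2954.0 i$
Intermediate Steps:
$X{\left(m,M \right)} = M \left(7 + M\right)$
$G{\left(f,j \right)} = j + j f^{2}$ ($G{\left(f,j \right)} = f^{2} j + j = j f^{2} + j = j + j f^{2}$)
$\sqrt{G{\left(-199,-221 \right)} + X{\left(-177,157 \right)}} = \sqrt{- 221 \left(1 + \left(-199\right)^{2}\right) + 157 \left(7 + 157\right)} = \sqrt{- 221 \left(1 + 39601\right) + 157 \cdot 164} = \sqrt{\left(-221\right) 39602 + 25748} = \sqrt{-8752042 + 25748} = \sqrt{-8726294} = i \sqrt{8726294}$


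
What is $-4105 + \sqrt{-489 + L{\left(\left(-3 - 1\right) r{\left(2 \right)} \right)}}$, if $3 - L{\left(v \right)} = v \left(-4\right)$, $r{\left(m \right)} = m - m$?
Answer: $-4105 + 9 i \sqrt{6} \approx -4105.0 + 22.045 i$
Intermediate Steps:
$r{\left(m \right)} = 0$
$L{\left(v \right)} = 3 + 4 v$ ($L{\left(v \right)} = 3 - v \left(-4\right) = 3 - - 4 v = 3 + 4 v$)
$-4105 + \sqrt{-489 + L{\left(\left(-3 - 1\right) r{\left(2 \right)} \right)}} = -4105 + \sqrt{-489 + \left(3 + 4 \left(-3 - 1\right) 0\right)} = -4105 + \sqrt{-489 + \left(3 + 4 \left(\left(-4\right) 0\right)\right)} = -4105 + \sqrt{-489 + \left(3 + 4 \cdot 0\right)} = -4105 + \sqrt{-489 + \left(3 + 0\right)} = -4105 + \sqrt{-489 + 3} = -4105 + \sqrt{-486} = -4105 + 9 i \sqrt{6}$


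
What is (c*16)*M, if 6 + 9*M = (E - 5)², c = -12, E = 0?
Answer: -1216/3 ≈ -405.33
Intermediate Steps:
M = 19/9 (M = -⅔ + (0 - 5)²/9 = -⅔ + (⅑)*(-5)² = -⅔ + (⅑)*25 = -⅔ + 25/9 = 19/9 ≈ 2.1111)
(c*16)*M = -12*16*(19/9) = -192*19/9 = -1216/3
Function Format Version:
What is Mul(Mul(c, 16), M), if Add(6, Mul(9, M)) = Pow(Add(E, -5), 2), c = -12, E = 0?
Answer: Rational(-1216, 3) ≈ -405.33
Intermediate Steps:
M = Rational(19, 9) (M = Add(Rational(-2, 3), Mul(Rational(1, 9), Pow(Add(0, -5), 2))) = Add(Rational(-2, 3), Mul(Rational(1, 9), Pow(-5, 2))) = Add(Rational(-2, 3), Mul(Rational(1, 9), 25)) = Add(Rational(-2, 3), Rational(25, 9)) = Rational(19, 9) ≈ 2.1111)
Mul(Mul(c, 16), M) = Mul(Mul(-12, 16), Rational(19, 9)) = Mul(-192, Rational(19, 9)) = Rational(-1216, 3)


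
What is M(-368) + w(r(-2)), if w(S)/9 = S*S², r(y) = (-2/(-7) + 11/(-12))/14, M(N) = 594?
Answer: 107340916339/180708864 ≈ 594.00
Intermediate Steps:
r(y) = -53/1176 (r(y) = (-2*(-⅐) + 11*(-1/12))*(1/14) = (2/7 - 11/12)*(1/14) = -53/84*1/14 = -53/1176)
w(S) = 9*S³ (w(S) = 9*(S*S²) = 9*S³)
M(-368) + w(r(-2)) = 594 + 9*(-53/1176)³ = 594 + 9*(-148877/1626379776) = 594 - 148877/180708864 = 107340916339/180708864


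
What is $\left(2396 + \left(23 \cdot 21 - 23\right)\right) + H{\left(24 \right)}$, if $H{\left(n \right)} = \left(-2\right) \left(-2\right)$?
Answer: $2860$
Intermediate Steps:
$H{\left(n \right)} = 4$
$\left(2396 + \left(23 \cdot 21 - 23\right)\right) + H{\left(24 \right)} = \left(2396 + \left(23 \cdot 21 - 23\right)\right) + 4 = \left(2396 + \left(483 - 23\right)\right) + 4 = \left(2396 + 460\right) + 4 = 2856 + 4 = 2860$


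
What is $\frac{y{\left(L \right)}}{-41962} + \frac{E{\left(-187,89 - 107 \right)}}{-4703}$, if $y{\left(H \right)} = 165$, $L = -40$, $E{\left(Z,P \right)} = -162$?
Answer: $\frac{6021849}{197347286} \approx 0.030514$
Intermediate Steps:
$\frac{y{\left(L \right)}}{-41962} + \frac{E{\left(-187,89 - 107 \right)}}{-4703} = \frac{165}{-41962} - \frac{162}{-4703} = 165 \left(- \frac{1}{41962}\right) - - \frac{162}{4703} = - \frac{165}{41962} + \frac{162}{4703} = \frac{6021849}{197347286}$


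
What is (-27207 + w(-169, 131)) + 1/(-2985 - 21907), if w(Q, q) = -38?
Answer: -678182541/24892 ≈ -27245.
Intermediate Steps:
(-27207 + w(-169, 131)) + 1/(-2985 - 21907) = (-27207 - 38) + 1/(-2985 - 21907) = -27245 + 1/(-24892) = -27245 - 1/24892 = -678182541/24892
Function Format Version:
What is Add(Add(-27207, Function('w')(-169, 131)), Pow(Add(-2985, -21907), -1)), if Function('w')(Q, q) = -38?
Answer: Rational(-678182541, 24892) ≈ -27245.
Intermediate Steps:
Add(Add(-27207, Function('w')(-169, 131)), Pow(Add(-2985, -21907), -1)) = Add(Add(-27207, -38), Pow(Add(-2985, -21907), -1)) = Add(-27245, Pow(-24892, -1)) = Add(-27245, Rational(-1, 24892)) = Rational(-678182541, 24892)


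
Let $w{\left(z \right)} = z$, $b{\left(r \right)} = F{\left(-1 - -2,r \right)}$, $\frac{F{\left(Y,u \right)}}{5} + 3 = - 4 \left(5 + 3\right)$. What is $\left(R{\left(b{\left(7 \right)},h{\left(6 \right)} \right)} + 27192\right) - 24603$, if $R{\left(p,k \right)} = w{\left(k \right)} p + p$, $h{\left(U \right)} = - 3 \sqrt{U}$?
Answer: $2414 + 525 \sqrt{6} \approx 3700.0$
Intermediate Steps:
$F{\left(Y,u \right)} = -175$ ($F{\left(Y,u \right)} = -15 + 5 \left(- 4 \left(5 + 3\right)\right) = -15 + 5 \left(\left(-4\right) 8\right) = -15 + 5 \left(-32\right) = -15 - 160 = -175$)
$b{\left(r \right)} = -175$
$R{\left(p,k \right)} = p + k p$ ($R{\left(p,k \right)} = k p + p = p + k p$)
$\left(R{\left(b{\left(7 \right)},h{\left(6 \right)} \right)} + 27192\right) - 24603 = \left(- 175 \left(1 - 3 \sqrt{6}\right) + 27192\right) - 24603 = \left(\left(-175 + 525 \sqrt{6}\right) + 27192\right) - 24603 = \left(27017 + 525 \sqrt{6}\right) - 24603 = 2414 + 525 \sqrt{6}$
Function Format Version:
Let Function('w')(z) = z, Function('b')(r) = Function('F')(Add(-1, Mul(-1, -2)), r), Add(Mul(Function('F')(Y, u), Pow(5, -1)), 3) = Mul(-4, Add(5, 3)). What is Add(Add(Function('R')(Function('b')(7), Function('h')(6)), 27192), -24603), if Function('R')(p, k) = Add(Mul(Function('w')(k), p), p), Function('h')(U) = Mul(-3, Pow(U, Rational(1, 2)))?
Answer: Add(2414, Mul(525, Pow(6, Rational(1, 2)))) ≈ 3700.0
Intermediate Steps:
Function('F')(Y, u) = -175 (Function('F')(Y, u) = Add(-15, Mul(5, Mul(-4, Add(5, 3)))) = Add(-15, Mul(5, Mul(-4, 8))) = Add(-15, Mul(5, -32)) = Add(-15, -160) = -175)
Function('b')(r) = -175
Function('R')(p, k) = Add(p, Mul(k, p)) (Function('R')(p, k) = Add(Mul(k, p), p) = Add(p, Mul(k, p)))
Add(Add(Function('R')(Function('b')(7), Function('h')(6)), 27192), -24603) = Add(Add(Mul(-175, Add(1, Mul(-3, Pow(6, Rational(1, 2))))), 27192), -24603) = Add(Add(Add(-175, Mul(525, Pow(6, Rational(1, 2)))), 27192), -24603) = Add(Add(27017, Mul(525, Pow(6, Rational(1, 2)))), -24603) = Add(2414, Mul(525, Pow(6, Rational(1, 2))))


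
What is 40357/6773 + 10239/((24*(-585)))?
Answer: 12750347/2438280 ≈ 5.2292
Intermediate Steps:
40357/6773 + 10239/((24*(-585))) = 40357*(1/6773) + 10239/(-14040) = 40357/6773 + 10239*(-1/14040) = 40357/6773 - 3413/4680 = 12750347/2438280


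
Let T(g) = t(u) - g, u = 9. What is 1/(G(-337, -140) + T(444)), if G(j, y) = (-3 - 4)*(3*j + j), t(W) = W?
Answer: 1/9001 ≈ 0.00011110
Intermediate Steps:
T(g) = 9 - g
G(j, y) = -28*j
1/(G(-337, -140) + T(444)) = 1/(-28*(-337) + (9 - 1*444)) = 1/(9436 + (9 - 444)) = 1/(9436 - 435) = 1/9001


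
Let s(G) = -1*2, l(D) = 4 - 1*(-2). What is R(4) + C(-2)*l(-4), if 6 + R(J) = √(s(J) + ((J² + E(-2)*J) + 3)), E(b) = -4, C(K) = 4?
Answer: 19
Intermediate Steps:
l(D) = 6 (l(D) = 4 + 2 = 6)
s(G) = -2
R(J) = -6 + √(1 + J² - 4*J) (R(J) = -6 + √(-2 + ((J² - 4*J) + 3)) = -6 + √(-2 + (3 + J² - 4*J)) = -6 + √(1 + J² - 4*J))
R(4) + C(-2)*l(-4) = (-6 + √(1 + 4² - 4*4)) + 4*6 = (-6 + √(1 + 16 - 16)) + 24 = (-6 + √1) + 24 = (-6 + 1) + 24 = -5 + 24 = 19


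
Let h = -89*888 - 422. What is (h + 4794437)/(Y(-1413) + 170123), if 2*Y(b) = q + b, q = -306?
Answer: 1347138/48361 ≈ 27.856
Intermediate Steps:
h = -79454 (h = -79032 - 422 = -79454)
Y(b) = -153 + b/2 (Y(b) = (-306 + b)/2 = -153 + b/2)
(h + 4794437)/(Y(-1413) + 170123) = (-79454 + 4794437)/((-153 + (½)*(-1413)) + 170123) = 4714983/((-153 - 1413/2) + 170123) = 4714983/(-1719/2 + 170123) = 4714983/(338527/2) = 4714983*(2/338527) = 1347138/48361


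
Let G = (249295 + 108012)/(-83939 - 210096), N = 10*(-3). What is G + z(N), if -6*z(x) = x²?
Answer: -44462557/294035 ≈ -151.22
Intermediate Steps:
N = -30
z(x) = -x²/6
G = -357307/294035 (G = 357307/(-294035) = 357307*(-1/294035) = -357307/294035 ≈ -1.2152)
G + z(N) = -357307/294035 - ⅙*(-30)² = -357307/294035 - ⅙*900 = -357307/294035 - 150 = -44462557/294035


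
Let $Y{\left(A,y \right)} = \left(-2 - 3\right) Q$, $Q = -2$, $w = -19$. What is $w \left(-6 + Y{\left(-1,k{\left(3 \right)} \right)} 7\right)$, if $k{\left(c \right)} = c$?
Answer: $-1216$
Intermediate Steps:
$Y{\left(A,y \right)} = 10$ ($Y{\left(A,y \right)} = \left(-2 - 3\right) \left(-2\right) = \left(-5\right) \left(-2\right) = 10$)
$w \left(-6 + Y{\left(-1,k{\left(3 \right)} \right)} 7\right) = - 19 \left(-6 + 10 \cdot 7\right) = - 19 \left(-6 + 70\right) = \left(-19\right) 64 = -1216$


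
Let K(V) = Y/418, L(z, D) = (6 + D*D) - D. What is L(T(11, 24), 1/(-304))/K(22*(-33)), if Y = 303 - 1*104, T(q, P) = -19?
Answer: 6102811/483968 ≈ 12.610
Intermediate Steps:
L(z, D) = 6 + D**2 - D (L(z, D) = (6 + D**2) - D = 6 + D**2 - D)
Y = 199 (Y = 303 - 104 = 199)
K(V) = 199/418
L(T(11, 24), 1/(-304))/K(22*(-33)) = (6 + (1/(-304))**2 - 1/(-304))/(199/418) = (6 + (-1/304)**2 - 1*(-1/304))*(418/199) = (6 + 1/92416 + 1/304)*(418/199) = (554801/92416)*(418/199) = 6102811/483968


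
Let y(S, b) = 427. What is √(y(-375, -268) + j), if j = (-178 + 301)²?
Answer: 2*√3889 ≈ 124.72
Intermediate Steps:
j = 15129 (j = 123² = 15129)
√(y(-375, -268) + j) = √(427 + 15129) = √15556 = 2*√3889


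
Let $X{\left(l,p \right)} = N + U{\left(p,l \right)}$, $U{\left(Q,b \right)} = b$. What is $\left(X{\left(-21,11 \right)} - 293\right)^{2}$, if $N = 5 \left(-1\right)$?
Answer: $101761$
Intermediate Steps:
$N = -5$
$X{\left(l,p \right)} = -5 + l$
$\left(X{\left(-21,11 \right)} - 293\right)^{2} = \left(\left(-5 - 21\right) - 293\right)^{2} = \left(-26 - 293\right)^{2} = \left(-319\right)^{2} = 101761$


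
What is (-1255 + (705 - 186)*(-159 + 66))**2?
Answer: 2452428484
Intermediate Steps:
(-1255 + (705 - 186)*(-159 + 66))**2 = (-1255 + 519*(-93))**2 = (-1255 - 48267)**2 = (-49522)**2 = 2452428484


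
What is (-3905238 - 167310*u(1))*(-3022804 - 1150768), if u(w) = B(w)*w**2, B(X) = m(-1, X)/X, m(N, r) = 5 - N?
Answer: 20488473958056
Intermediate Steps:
B(X) = 6/X (B(X) = (5 - 1*(-1))/X = (5 + 1)/X = 6/X)
u(w) = 6*w (u(w) = (6/w)*w**2 = 6*w)
(-3905238 - 167310*u(1))*(-3022804 - 1150768) = (-3905238 - 1003860)*(-3022804 - 1150768) = (-3905238 - 167310*6)*(-4173572) = (-3905238 - 1003860)*(-4173572) = -4909098*(-4173572) = 20488473958056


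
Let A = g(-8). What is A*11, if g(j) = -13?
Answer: -143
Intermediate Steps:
A = -13
A*11 = -13*11 = -143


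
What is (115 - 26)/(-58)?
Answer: -89/58 ≈ -1.5345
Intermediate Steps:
(115 - 26)/(-58) = -1/58*89 = -89/58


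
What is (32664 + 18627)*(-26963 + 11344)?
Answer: -801114129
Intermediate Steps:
(32664 + 18627)*(-26963 + 11344) = 51291*(-15619) = -801114129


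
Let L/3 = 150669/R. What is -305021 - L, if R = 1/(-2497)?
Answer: 1128356458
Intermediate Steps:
R = -1/2497 ≈ -0.00040048
L = -1128661479 (L = 3*(150669/(-1/2497)) = 3*(150669*(-2497)) = 3*(-376220493) = -1128661479)
-305021 - L = -305021 - 1*(-1128661479) = -305021 + 1128661479 = 1128356458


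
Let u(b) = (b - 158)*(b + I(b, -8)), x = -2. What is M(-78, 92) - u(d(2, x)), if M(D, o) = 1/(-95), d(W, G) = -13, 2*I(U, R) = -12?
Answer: -308656/95 ≈ -3249.0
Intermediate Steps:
I(U, R) = -6 (I(U, R) = (1/2)*(-12) = -6)
M(D, o) = -1/95
u(b) = (-158 + b)*(-6 + b) (u(b) = (b - 158)*(b - 6) = (-158 + b)*(-6 + b))
M(-78, 92) - u(d(2, x)) = -1/95 - (948 + (-13)**2 - 164*(-13)) = -1/95 - (948 + 169 + 2132) = -1/95 - 1*3249 = -1/95 - 3249 = -308656/95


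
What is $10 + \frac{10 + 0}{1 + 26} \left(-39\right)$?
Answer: $- \frac{40}{9} \approx -4.4444$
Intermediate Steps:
$10 + \frac{10 + 0}{1 + 26} \left(-39\right) = 10 + \frac{10}{27} \left(-39\right) = 10 - \frac{130}{9} = - \frac{40}{9}$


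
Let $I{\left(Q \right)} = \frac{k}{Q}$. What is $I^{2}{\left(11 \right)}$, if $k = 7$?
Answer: $\frac{49}{121} \approx 0.40496$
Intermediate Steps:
$I{\left(Q \right)} = \frac{7}{Q}$
$I^{2}{\left(11 \right)} = \left(\frac{7}{11}\right)^{2} = \frac{49}{121}$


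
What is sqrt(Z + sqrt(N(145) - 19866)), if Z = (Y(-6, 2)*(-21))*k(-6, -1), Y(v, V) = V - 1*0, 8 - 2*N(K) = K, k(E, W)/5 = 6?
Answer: sqrt(-5040 + 2*I*sqrt(79738))/2 ≈ 1.9857 + 35.552*I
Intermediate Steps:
k(E, W) = 30 (k(E, W) = 5*6 = 30)
N(K) = 4 - K/2
Y(v, V) = V (Y(v, V) = V + 0 = V)
Z = -1260 (Z = (2*(-21))*30 = -42*30 = -1260)
sqrt(Z + sqrt(N(145) - 19866)) = sqrt(-1260 + sqrt((4 - 1/2*145) - 19866)) = sqrt(-1260 + sqrt((4 - 145/2) - 19866)) = sqrt(-1260 + sqrt(-137/2 - 19866)) = sqrt(-1260 + sqrt(-39869/2)) = sqrt(-1260 + I*sqrt(79738)/2)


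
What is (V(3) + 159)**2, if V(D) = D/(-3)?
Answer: 24964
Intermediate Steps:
V(D) = -D/3 (V(D) = D*(-1/3) = -D/3)
(V(3) + 159)**2 = (-1/3*3 + 159)**2 = (-1 + 159)**2 = 158**2 = 24964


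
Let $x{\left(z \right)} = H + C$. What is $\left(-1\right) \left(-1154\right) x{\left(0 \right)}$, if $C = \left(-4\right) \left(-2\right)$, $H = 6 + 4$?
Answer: $20772$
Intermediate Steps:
$H = 10$
$C = 8$
$x{\left(z \right)} = 18$ ($x{\left(z \right)} = 10 + 8 = 18$)
$\left(-1\right) \left(-1154\right) x{\left(0 \right)} = \left(-1\right) \left(-1154\right) 18 = 1154 \cdot 18 = 20772$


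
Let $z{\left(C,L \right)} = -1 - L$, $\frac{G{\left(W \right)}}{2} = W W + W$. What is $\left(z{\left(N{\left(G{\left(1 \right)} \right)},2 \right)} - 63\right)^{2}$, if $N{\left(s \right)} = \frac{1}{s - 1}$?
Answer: $4356$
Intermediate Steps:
$G{\left(W \right)} = 2 W + 2 W^{2}$ ($G{\left(W \right)} = 2 \left(W W + W\right) = 2 \left(W^{2} + W\right) = 2 \left(W + W^{2}\right) = 2 W + 2 W^{2}$)
$N{\left(s \right)} = \frac{1}{-1 + s}$
$\left(z{\left(N{\left(G{\left(1 \right)} \right)},2 \right)} - 63\right)^{2} = \left(\left(-1 - 2\right) - 63\right)^{2} = \left(-3 - 63\right)^{2} = \left(-66\right)^{2} = 4356$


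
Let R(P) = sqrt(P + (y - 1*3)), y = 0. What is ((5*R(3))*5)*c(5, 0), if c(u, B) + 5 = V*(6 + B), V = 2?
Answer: 0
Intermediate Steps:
R(P) = sqrt(-3 + P) (R(P) = sqrt(P + (0 - 1*3)) = sqrt(P + (0 - 3)) = sqrt(P - 3) = sqrt(-3 + P))
c(u, B) = 7 + 2*B (c(u, B) = -5 + 2*(6 + B) = -5 + (12 + 2*B) = 7 + 2*B)
((5*R(3))*5)*c(5, 0) = ((5*sqrt(-3 + 3))*5)*(7 + 2*0) = ((5*sqrt(0))*5)*(7 + 0) = ((5*0)*5)*7 = (0*5)*7 = 0*7 = 0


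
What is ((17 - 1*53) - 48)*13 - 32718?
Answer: -33810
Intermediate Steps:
((17 - 1*53) - 48)*13 - 32718 = ((17 - 53) - 48)*13 - 32718 = (-36 - 48)*13 - 32718 = -84*13 - 32718 = -1092 - 32718 = -33810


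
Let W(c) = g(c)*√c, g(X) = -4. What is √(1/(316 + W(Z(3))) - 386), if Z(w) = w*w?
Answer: I*√2229517/76 ≈ 19.647*I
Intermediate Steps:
Z(w) = w²
W(c) = -4*√c
√(1/(316 + W(Z(3))) - 386) = √(1/(316 - 4*√(3²)) - 386) = √(1/(316 - 4*√9) - 386) = √(1/(316 - 4*3) - 386) = √(1/(316 - 12) - 386) = √(1/304 - 386) = √(-117343/304) = I*√2229517/76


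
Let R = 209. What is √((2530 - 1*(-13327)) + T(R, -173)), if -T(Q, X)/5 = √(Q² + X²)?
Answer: √(15857 - 5*√73610) ≈ 120.42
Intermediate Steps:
T(Q, X) = -5*√(Q² + X²)
√((2530 - 1*(-13327)) + T(R, -173)) = √((2530 - 1*(-13327)) - 5*√(209² + (-173)²)) = √((2530 + 13327) - 5*√(43681 + 29929)) = √(15857 - 5*√73610)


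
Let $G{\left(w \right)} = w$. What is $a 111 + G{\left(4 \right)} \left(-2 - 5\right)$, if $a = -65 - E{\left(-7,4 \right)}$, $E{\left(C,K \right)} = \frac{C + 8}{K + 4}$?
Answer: $- \frac{58055}{8} \approx -7256.9$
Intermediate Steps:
$E{\left(C,K \right)} = \frac{8 + C}{4 + K}$
$a = - \frac{521}{8}$ ($a = -65 - \frac{8 - 7}{4 + 4} = -65 - \frac{1}{8} \cdot 1 = -65 - \frac{1}{8} = - \frac{521}{8} \approx -65.125$)
$a 111 + G{\left(4 \right)} \left(-2 - 5\right) = \left(- \frac{521}{8}\right) 111 + 4 \left(-2 - 5\right) = - \frac{57831}{8} + 4 \left(-7\right) = - \frac{57831}{8} - 28 = - \frac{58055}{8}$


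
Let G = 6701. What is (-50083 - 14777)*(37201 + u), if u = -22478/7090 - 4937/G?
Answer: -11462300671717452/4751009 ≈ -2.4126e+9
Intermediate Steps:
u = -92814204/23755045 (u = -22478/7090 - 4937/6701 = -22478*1/7090 - 4937*1/6701 = -11239/3545 - 4937/6701 = -92814204/23755045 ≈ -3.9071)
(-50083 - 14777)*(37201 + u) = (-50083 - 14777)*(37201 - 92814204/23755045) = -64860*883618614841/23755045 = -11462300671717452/4751009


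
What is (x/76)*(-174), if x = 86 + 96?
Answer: -7917/19 ≈ -416.68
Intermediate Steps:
x = 182
(x/76)*(-174) = (182/76)*(-174) = ((1/76)*182)*(-174) = (91/38)*(-174) = -7917/19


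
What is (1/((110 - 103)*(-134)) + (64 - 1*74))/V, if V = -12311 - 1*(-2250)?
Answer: 9381/9437218 ≈ 0.00099404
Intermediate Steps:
V = -10061 (V = -12311 + 2250 = -10061)
(1/((110 - 103)*(-134)) + (64 - 1*74))/V = (1/((110 - 103)*(-134)) + (64 - 1*74))/(-10061) = (-1/134/7 + (64 - 74))*(-1/10061) = ((⅐)*(-1/134) - 10)*(-1/10061) = (-1/938 - 10)*(-1/10061) = -9381/938*(-1/10061) = 9381/9437218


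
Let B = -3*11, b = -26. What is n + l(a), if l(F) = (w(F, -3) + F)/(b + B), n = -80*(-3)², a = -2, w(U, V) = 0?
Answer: -42478/59 ≈ -719.97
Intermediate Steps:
B = -33
n = -720 (n = -80*9 = -720)
l(F) = -F/59 (l(F) = (0 + F)/(-26 - 33) = F/(-59) = F*(-1/59) = -F/59)
n + l(a) = -720 - 1/59*(-2) = -720 + 2/59 = -42478/59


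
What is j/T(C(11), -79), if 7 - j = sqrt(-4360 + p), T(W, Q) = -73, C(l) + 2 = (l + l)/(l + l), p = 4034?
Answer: -7/73 + I*sqrt(326)/73 ≈ -0.09589 + 0.24734*I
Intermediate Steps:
C(l) = -1 (C(l) = -2 + (l + l)/(l + l) = -2 + (2*l)/((2*l)) = -2 + (2*l)*(1/(2*l)) = -2 + 1 = -1)
j = 7 - I*sqrt(326) (j = 7 - sqrt(-4360 + 4034) = 7 - sqrt(-326) = 7 - I*sqrt(326) ≈ 7.0 - 18.055*I)
j/T(C(11), -79) = (7 - I*sqrt(326))/(-73) = (7 - I*sqrt(326))*(-1/73) = -7/73 + I*sqrt(326)/73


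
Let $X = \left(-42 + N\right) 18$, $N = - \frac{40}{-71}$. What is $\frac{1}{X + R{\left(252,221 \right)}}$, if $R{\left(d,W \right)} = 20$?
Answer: $- \frac{71}{51536} \approx -0.0013777$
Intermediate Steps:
$N = \frac{40}{71}$ ($N = \left(-40\right) \left(- \frac{1}{71}\right) = \frac{40}{71} \approx 0.56338$)
$X = - \frac{52956}{71}$ ($X = \left(-42 + \frac{40}{71}\right) 18 = \left(- \frac{2942}{71}\right) 18 = - \frac{52956}{71} \approx -745.86$)
$\frac{1}{X + R{\left(252,221 \right)}} = \frac{1}{- \frac{52956}{71} + 20} = \frac{1}{- \frac{51536}{71}} = - \frac{71}{51536}$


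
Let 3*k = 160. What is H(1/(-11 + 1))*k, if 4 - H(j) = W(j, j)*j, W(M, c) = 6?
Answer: 736/3 ≈ 245.33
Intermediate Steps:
k = 160/3 (k = (⅓)*160 = 160/3 ≈ 53.333)
H(j) = 4 - 6*j
H(1/(-11 + 1))*k = (4 - 6/(-11 + 1))*(160/3) = (4 - 6/(-10))*(160/3) = (4 - 6*(-⅒))*(160/3) = (4 + ⅗)*(160/3) = (23/5)*(160/3) = 736/3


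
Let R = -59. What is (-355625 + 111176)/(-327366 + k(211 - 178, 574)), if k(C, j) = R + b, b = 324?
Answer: 244449/327101 ≈ 0.74732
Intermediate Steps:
k(C, j) = 265 (k(C, j) = -59 + 324 = 265)
(-355625 + 111176)/(-327366 + k(211 - 178, 574)) = (-355625 + 111176)/(-327366 + 265) = -244449/(-327101) = -244449*(-1/327101) = 244449/327101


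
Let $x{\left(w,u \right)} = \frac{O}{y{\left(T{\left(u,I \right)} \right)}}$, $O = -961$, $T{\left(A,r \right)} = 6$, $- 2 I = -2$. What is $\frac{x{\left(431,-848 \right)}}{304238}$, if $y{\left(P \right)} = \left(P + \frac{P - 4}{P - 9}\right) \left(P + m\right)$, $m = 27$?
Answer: $- \frac{961}{53545888} \approx -1.7947 \cdot 10^{-5}$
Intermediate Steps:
$I = 1$ ($I = \left(- \frac{1}{2}\right) \left(-2\right) = 1$)
$y{\left(P \right)} = \left(27 + P\right) \left(P + \frac{-4 + P}{-9 + P}\right)$ ($y{\left(P \right)} = \left(P + \frac{P - 4}{P - 9}\right) \left(P + 27\right) = \left(P + \frac{-4 + P}{-9 + P}\right) \left(27 + P\right) = \left(27 + P\right) \left(P + \frac{-4 + P}{-9 + P}\right)$)
$x{\left(w,u \right)} = - \frac{961}{176}$ ($x{\left(w,u \right)} = - \frac{961}{\frac{1}{-9 + 6} \left(-108 + 6^{3} - 1320 + 19 \cdot 6^{2}\right)} = - \frac{961}{\frac{1}{-3} \left(-108 + 216 - 1320 + 19 \cdot 36\right)} = - \frac{961}{\left(- \frac{1}{3}\right) \left(-108 + 216 - 1320 + 684\right)} = - \frac{961}{\left(- \frac{1}{3}\right) \left(-528\right)} = - \frac{961}{176}$)
$\frac{x{\left(431,-848 \right)}}{304238} = - \frac{961}{176 \cdot 304238} = \left(- \frac{961}{176}\right) \frac{1}{304238} = - \frac{961}{53545888}$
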